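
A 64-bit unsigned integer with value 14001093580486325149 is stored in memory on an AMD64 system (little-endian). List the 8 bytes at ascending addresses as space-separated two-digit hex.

9D B3 E3 33 6E E0 4D C2

14001093580486325149 in hexadecimal, padded to 64 bits, is 0xC24DE06E33E3B39D.
Split into bytes (most-significant first): C2 4D E0 6E 33 E3 B3 9D.
Little-endian stores the least-significant byte at the lowest address.
So at ascending addresses the bytes are 9D B3 E3 33 6E E0 4D C2.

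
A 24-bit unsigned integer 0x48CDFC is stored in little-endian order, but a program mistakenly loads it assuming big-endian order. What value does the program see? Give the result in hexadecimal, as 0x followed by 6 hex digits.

Stored little-endian, the bytes at ascending addresses are FC CD 48.
Read back as big-endian, the last byte is least significant, giving 0xFCCD48.

0xFCCD48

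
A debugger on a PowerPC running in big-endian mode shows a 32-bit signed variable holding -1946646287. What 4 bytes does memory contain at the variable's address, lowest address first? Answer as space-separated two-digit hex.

Two's complement of -1946646287 in 32 bits: 1946646287 = 0x7407770F; invert → 0x8BF888F0; add 1 → 0x8BF888F1.
Split into bytes (most-significant first): 8B F8 88 F1.
Big-endian stores the most-significant byte at the lowest address.
So the memory order matches the most-significant-first order: 8B F8 88 F1.

8B F8 88 F1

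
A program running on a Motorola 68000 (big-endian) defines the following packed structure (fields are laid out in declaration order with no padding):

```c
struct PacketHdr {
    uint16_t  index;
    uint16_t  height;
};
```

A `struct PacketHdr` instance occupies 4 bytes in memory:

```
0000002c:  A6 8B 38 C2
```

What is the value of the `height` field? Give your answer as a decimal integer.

14530

`height` follows `index` (2 bytes), so it starts at byte offset 2 and occupies 2 bytes.
Bytes at offsets 2..3: 38 C2.
Big-endian: lowest address holds the most-significant byte.
The bytes are already most-significant first: 0x38C2.
0x38C2 = 14530.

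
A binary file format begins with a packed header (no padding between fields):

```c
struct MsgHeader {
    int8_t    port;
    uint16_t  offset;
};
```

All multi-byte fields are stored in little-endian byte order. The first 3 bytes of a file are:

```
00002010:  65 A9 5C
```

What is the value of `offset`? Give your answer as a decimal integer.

`offset` follows `port` (1 byte), so it starts at byte offset 1 and occupies 2 bytes.
Bytes at offsets 1..2: A9 5C.
Little-endian: lowest address holds the least-significant byte.
Reassemble most-significant byte first: 5C A9 → 0x5CA9.
0x5CA9 = 23721.

23721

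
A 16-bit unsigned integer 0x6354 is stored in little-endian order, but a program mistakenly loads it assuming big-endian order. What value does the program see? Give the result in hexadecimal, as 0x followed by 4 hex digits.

0x5463

Stored little-endian, the bytes at ascending addresses are 54 63.
Read back as big-endian, the last byte is least significant, giving 0x5463.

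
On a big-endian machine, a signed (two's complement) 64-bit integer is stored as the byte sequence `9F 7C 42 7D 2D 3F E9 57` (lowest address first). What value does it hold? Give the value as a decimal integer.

-6954610619169380009

Big-endian stores the most-significant byte at the lowest address.
The bytes are already most-significant first: 0x9F7C427D2D3FE957.
Top bit is set, so as a signed 64-bit value this is 0x9F7C427D2D3FE957 − 2^64 = -6954610619169380009.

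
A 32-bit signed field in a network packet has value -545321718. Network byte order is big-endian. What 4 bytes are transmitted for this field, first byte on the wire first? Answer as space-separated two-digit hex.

Two's complement of -545321718 in 32 bits: 545321718 = 0x2080F2F6; invert → 0xDF7F0D09; add 1 → 0xDF7F0D0A.
Split into bytes (most-significant first): DF 7F 0D 0A.
Big-endian stores the most-significant byte at the lowest address.
So the memory order matches the most-significant-first order: DF 7F 0D 0A.

DF 7F 0D 0A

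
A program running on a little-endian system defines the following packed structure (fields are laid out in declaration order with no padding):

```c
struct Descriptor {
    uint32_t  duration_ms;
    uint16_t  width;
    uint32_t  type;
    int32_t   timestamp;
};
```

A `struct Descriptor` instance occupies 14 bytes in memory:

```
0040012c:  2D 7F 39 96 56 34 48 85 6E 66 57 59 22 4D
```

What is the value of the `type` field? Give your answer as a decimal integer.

`type` follows `duration_ms` (4 B), `width` (2 B), so it starts at offset 4 + 2 = 6 and occupies 4 bytes.
Bytes at offsets 6..9: 48 85 6E 66.
Little-endian: lowest address holds the least-significant byte.
Reassemble most-significant byte first: 66 6E 85 48 → 0x666E8548.
0x666E8548 = 1718519112.

1718519112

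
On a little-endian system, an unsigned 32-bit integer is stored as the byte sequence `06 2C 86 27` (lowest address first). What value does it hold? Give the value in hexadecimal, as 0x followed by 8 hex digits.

Little-endian stores the least-significant byte at the lowest address.
Reassemble most-significant byte first: 27 86 2C 06 → 0x27862C06.

0x27862C06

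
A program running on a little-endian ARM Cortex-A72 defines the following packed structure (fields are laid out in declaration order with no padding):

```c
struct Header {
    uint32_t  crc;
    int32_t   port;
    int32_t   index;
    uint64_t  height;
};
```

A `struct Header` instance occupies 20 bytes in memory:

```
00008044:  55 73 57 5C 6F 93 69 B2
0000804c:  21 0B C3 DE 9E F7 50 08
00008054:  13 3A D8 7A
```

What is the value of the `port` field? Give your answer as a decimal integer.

`port` follows `crc` (4 bytes), so it starts at byte offset 4 and occupies 4 bytes.
Bytes at offsets 4..7: 6F 93 69 B2.
In little-endian order the low byte comes first in memory.
Reassemble most-significant byte first: B2 69 93 6F → 0xB269936F.
Top bit is set, so as a signed 32-bit value this is 0xB269936F − 2^32 = -1301703825.

-1301703825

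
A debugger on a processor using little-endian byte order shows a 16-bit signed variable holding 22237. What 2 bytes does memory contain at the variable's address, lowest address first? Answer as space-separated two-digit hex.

DD 56

22237 in hexadecimal, padded to 16 bits, is 0x56DD.
Split into bytes (most-significant first): 56 DD.
Little-endian stores the least-significant byte at the lowest address.
So at ascending addresses the bytes are DD 56.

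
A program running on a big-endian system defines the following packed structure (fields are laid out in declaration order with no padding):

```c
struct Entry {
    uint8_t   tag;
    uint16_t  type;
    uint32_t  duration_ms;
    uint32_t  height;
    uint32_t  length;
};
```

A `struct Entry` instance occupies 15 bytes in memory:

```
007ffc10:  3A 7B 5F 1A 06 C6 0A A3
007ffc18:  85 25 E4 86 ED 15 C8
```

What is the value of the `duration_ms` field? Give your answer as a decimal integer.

`duration_ms` follows `tag` (1 B), `type` (2 B), so it starts at offset 1 + 2 = 3 and occupies 4 bytes.
Bytes at offsets 3..6: 1A 06 C6 0A.
In big-endian order the high byte comes first in memory.
The bytes are already most-significant first: 0x1A06C60A.
0x1A06C60A = 436651530.

436651530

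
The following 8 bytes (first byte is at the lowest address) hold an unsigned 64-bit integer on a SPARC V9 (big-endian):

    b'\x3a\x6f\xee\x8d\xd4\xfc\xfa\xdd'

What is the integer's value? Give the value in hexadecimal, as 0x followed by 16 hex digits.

0x3A6FEE8DD4FCFADD

Big-endian stores the most-significant byte at the lowest address.
The bytes are already most-significant first: 0x3A6FEE8DD4FCFADD.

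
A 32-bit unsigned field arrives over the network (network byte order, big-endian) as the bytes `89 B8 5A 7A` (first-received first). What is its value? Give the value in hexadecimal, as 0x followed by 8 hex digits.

Big-endian stores the most-significant byte at the lowest address.
The bytes are already most-significant first: 0x89B85A7A.

0x89B85A7A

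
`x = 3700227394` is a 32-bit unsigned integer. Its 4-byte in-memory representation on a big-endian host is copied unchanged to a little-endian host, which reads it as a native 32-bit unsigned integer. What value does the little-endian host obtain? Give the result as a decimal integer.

3700227394 in 32-bit hexadecimal is 0xDC8CFD42.
Stored big-endian, the bytes at ascending addresses are DC 8C FD 42.
Read back as little-endian, the first byte is least significant, giving 0x42FD8CDC.
0x42FD8CDC = 1123912924.

1123912924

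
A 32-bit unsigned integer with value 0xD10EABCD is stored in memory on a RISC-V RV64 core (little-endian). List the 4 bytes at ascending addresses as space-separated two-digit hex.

CD AB 0E D1

Split into bytes (most-significant first): D1 0E AB CD.
Little-endian: lowest address holds the least-significant byte.
So at ascending addresses the bytes are CD AB 0E D1.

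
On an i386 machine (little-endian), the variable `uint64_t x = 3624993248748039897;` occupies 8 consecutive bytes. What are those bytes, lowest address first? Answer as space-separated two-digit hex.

D9 EE D0 58 27 90 4E 32

3624993248748039897 in hexadecimal, padded to 64 bits, is 0x324E902758D0EED9.
Split into bytes (most-significant first): 32 4E 90 27 58 D0 EE D9.
In little-endian order the low byte comes first in memory.
So at ascending addresses the bytes are D9 EE D0 58 27 90 4E 32.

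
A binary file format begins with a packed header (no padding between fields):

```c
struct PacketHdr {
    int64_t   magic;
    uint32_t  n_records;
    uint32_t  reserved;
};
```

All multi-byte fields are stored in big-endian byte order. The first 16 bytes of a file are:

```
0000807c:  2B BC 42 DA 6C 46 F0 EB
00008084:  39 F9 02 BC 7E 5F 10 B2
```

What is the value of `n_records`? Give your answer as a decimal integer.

`n_records` follows `magic` (8 bytes), so it starts at byte offset 8 and occupies 4 bytes.
Bytes at offsets 8..11: 39 F9 02 BC.
Big-endian stores the most-significant byte at the lowest address.
The bytes are already most-significant first: 0x39F902BC.
0x39F902BC = 972620476.

972620476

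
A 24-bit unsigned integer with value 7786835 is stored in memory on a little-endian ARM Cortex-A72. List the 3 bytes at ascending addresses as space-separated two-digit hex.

7786835 in hexadecimal, padded to 24 bits, is 0x76D153.
Split into bytes (most-significant first): 76 D1 53.
Little-endian stores the least-significant byte at the lowest address.
So at ascending addresses the bytes are 53 D1 76.

53 D1 76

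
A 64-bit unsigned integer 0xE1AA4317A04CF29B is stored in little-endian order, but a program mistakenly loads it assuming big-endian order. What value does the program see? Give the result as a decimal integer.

Stored little-endian, the bytes at ascending addresses are 9B F2 4C A0 17 43 AA E1.
Read back as big-endian, the last byte is least significant, giving 0x9BF24CA01743AAE1.
0x9BF24CA01743AAE1 = 11237128270711597793.

11237128270711597793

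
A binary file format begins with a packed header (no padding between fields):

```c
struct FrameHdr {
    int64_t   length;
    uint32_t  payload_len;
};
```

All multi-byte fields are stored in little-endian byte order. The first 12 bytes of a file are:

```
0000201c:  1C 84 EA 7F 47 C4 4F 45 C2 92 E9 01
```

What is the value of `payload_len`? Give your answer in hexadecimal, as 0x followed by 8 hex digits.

`payload_len` follows `length` (8 bytes), so it starts at byte offset 8 and occupies 4 bytes.
Bytes at offsets 8..11: C2 92 E9 01.
Little-endian: lowest address holds the least-significant byte.
Reassemble most-significant byte first: 01 E9 92 C2 → 0x01E992C2.

0x01E992C2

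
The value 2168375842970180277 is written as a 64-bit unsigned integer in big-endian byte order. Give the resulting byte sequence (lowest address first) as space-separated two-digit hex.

1E 17 9E 57 33 C6 9A B5

2168375842970180277 in hexadecimal, padded to 64 bits, is 0x1E179E5733C69AB5.
Split into bytes (most-significant first): 1E 17 9E 57 33 C6 9A B5.
Big-endian stores the most-significant byte at the lowest address.
So the memory order matches the most-significant-first order: 1E 17 9E 57 33 C6 9A B5.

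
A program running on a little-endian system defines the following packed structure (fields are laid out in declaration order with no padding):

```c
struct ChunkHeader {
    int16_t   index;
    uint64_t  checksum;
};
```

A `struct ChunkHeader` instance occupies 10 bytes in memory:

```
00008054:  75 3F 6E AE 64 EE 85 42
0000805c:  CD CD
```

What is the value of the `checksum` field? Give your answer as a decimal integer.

`checksum` follows `index` (2 bytes), so it starts at byte offset 2 and occupies 8 bytes.
Bytes at offsets 2..9: 6E AE 64 EE 85 42 CD CD.
Little-endian: lowest address holds the least-significant byte.
Reassemble most-significant byte first: CD CD 42 85 EE 64 AE 6E → 0xCDCD4285EE64AE6E.
0xCDCD4285EE64AE6E = 14829582290998570606.

14829582290998570606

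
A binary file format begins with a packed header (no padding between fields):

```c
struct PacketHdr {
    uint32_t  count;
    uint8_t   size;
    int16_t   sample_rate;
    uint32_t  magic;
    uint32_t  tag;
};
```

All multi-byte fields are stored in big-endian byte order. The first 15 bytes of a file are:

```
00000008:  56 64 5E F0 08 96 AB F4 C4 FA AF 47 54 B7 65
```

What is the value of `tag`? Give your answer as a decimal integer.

`tag` follows `count` (4 B), `size` (1 B), `sample_rate` (2 B), `magic` (4 B), so it starts at offset 4 + 1 + 2 + 4 = 11 and occupies 4 bytes.
Bytes at offsets 11..14: 47 54 B7 65.
In big-endian order the high byte comes first in memory.
The bytes are already most-significant first: 0x4754B765.
0x4754B765 = 1196734309.

1196734309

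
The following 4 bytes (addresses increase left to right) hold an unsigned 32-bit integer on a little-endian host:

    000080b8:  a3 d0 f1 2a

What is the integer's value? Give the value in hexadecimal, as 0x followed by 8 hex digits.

0x2AF1D0A3

Little-endian stores the least-significant byte at the lowest address.
Reassemble most-significant byte first: 2A F1 D0 A3 → 0x2AF1D0A3.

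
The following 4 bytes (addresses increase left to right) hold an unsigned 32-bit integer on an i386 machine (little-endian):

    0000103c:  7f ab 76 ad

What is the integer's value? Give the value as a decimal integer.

2910235519

Little-endian stores the least-significant byte at the lowest address.
Reassemble most-significant byte first: AD 76 AB 7F → 0xAD76AB7F.
0xAD76AB7F = 2910235519.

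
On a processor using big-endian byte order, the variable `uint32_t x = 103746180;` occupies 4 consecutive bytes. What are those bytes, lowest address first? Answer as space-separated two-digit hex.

06 2F 0A 84

103746180 in hexadecimal, padded to 32 bits, is 0x062F0A84.
Split into bytes (most-significant first): 06 2F 0A 84.
In big-endian order the high byte comes first in memory.
So the memory order matches the most-significant-first order: 06 2F 0A 84.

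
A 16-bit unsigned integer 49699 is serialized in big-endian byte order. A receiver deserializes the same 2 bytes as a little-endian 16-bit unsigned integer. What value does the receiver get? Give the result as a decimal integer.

49699 in 16-bit hexadecimal is 0xC223.
Stored big-endian, the bytes at ascending addresses are C2 23.
Read back as little-endian, the first byte is least significant, giving 0x23C2.
0x23C2 = 9154.

9154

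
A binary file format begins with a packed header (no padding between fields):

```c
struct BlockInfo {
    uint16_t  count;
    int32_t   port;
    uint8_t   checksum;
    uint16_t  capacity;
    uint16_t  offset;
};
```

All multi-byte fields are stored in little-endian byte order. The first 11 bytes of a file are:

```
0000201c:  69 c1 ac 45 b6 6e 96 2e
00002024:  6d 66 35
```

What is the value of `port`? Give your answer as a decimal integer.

`port` follows `count` (2 bytes), so it starts at byte offset 2 and occupies 4 bytes.
Bytes at offsets 2..5: AC 45 B6 6E.
Little-endian: lowest address holds the least-significant byte.
Reassemble most-significant byte first: 6E B6 45 AC → 0x6EB645AC.
0x6EB645AC = 1857439148.

1857439148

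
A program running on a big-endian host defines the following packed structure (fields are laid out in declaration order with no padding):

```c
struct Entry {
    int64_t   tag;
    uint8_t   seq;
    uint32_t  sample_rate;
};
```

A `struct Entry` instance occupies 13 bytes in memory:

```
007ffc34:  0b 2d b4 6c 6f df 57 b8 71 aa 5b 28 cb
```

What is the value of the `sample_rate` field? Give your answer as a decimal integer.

2858100939

`sample_rate` follows `tag` (8 B), `seq` (1 B), so it starts at offset 8 + 1 = 9 and occupies 4 bytes.
Bytes at offsets 9..12: AA 5B 28 CB.
In big-endian order the high byte comes first in memory.
The bytes are already most-significant first: 0xAA5B28CB.
0xAA5B28CB = 2858100939.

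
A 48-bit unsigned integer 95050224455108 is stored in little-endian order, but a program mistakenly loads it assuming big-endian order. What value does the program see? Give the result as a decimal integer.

95050224455108 in 48-bit hexadecimal is 0x56729ADD4DC4.
Stored little-endian, the bytes at ascending addresses are C4 4D DD 9A 72 56.
Read back as big-endian, the last byte is least significant, giving 0xC44DDD9A7256.
0xC44DDD9A7256 = 215838709412438.

215838709412438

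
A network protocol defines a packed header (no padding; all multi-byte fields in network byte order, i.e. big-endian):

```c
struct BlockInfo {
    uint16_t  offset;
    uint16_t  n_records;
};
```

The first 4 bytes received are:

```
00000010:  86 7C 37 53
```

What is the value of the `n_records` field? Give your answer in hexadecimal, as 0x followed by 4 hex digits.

0x3753

`n_records` follows `offset` (2 bytes), so it starts at byte offset 2 and occupies 2 bytes.
Bytes at offsets 2..3: 37 53.
Big-endian: lowest address holds the most-significant byte.
The bytes are already most-significant first: 0x3753.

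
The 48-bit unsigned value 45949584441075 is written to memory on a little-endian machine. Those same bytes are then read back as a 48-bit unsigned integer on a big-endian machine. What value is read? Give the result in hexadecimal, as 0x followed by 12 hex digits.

0xF37EA878CA29

45949584441075 in 48-bit hexadecimal is 0x29CA78A87EF3.
Stored little-endian, the bytes at ascending addresses are F3 7E A8 78 CA 29.
Read back as big-endian, the last byte is least significant, giving 0xF37EA878CA29.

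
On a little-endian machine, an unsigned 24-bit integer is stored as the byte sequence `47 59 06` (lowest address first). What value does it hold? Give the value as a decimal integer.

416071

Little-endian: lowest address holds the least-significant byte.
Reassemble most-significant byte first: 06 59 47 → 0x065947.
0x065947 = 416071.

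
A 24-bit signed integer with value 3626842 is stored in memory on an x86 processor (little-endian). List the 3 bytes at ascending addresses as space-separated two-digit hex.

5A 57 37

3626842 in hexadecimal, padded to 24 bits, is 0x37575A.
Split into bytes (most-significant first): 37 57 5A.
Little-endian stores the least-significant byte at the lowest address.
So at ascending addresses the bytes are 5A 57 37.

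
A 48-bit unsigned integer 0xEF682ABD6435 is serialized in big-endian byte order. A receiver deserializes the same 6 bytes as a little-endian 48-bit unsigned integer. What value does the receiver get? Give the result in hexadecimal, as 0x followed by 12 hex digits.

Stored big-endian, the bytes at ascending addresses are EF 68 2A BD 64 35.
Read back as little-endian, the first byte is least significant, giving 0x3564BD2A68EF.

0x3564BD2A68EF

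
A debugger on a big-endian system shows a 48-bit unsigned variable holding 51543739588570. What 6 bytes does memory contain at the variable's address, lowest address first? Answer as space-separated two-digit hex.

51543739588570 in hexadecimal, padded to 48 bits, is 0x2EE0F649DFDA.
Split into bytes (most-significant first): 2E E0 F6 49 DF DA.
Big-endian stores the most-significant byte at the lowest address.
So the memory order matches the most-significant-first order: 2E E0 F6 49 DF DA.

2E E0 F6 49 DF DA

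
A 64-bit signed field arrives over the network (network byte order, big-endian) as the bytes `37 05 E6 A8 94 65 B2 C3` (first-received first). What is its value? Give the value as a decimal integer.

Big-endian: lowest address holds the most-significant byte.
The bytes are already most-significant first: 0x3705E6A89465B2C3.
0x3705E6A89465B2C3 = 3964828658688176835.

3964828658688176835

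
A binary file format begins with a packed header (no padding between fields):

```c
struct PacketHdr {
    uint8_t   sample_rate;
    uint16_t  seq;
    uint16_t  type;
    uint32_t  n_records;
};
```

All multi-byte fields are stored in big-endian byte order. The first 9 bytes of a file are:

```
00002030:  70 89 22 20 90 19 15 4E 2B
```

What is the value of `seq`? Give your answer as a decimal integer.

`seq` follows `sample_rate` (1 byte), so it starts at byte offset 1 and occupies 2 bytes.
Bytes at offsets 1..2: 89 22.
In big-endian order the high byte comes first in memory.
The bytes are already most-significant first: 0x8922.
0x8922 = 35106.

35106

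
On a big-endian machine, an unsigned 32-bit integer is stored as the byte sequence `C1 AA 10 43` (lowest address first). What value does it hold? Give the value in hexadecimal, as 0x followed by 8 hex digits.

Big-endian: lowest address holds the most-significant byte.
The bytes are already most-significant first: 0xC1AA1043.

0xC1AA1043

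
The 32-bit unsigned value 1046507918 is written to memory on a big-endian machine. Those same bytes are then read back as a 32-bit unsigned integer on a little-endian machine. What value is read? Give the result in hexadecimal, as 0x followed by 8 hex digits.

1046507918 in 32-bit hexadecimal is 0x3E60718E.
Stored big-endian, the bytes at ascending addresses are 3E 60 71 8E.
Read back as little-endian, the first byte is least significant, giving 0x8E71603E.

0x8E71603E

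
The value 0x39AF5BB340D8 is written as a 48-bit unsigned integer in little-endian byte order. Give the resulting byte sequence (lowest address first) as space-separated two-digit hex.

Split into bytes (most-significant first): 39 AF 5B B3 40 D8.
Little-endian stores the least-significant byte at the lowest address.
So at ascending addresses the bytes are D8 40 B3 5B AF 39.

D8 40 B3 5B AF 39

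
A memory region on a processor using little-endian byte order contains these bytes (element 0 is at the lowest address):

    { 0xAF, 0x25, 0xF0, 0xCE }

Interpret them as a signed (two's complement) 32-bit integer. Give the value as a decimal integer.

-823122513

In little-endian order the low byte comes first in memory.
Reassemble most-significant byte first: CE F0 25 AF → 0xCEF025AF.
Top bit is set, so as a signed 32-bit value this is 0xCEF025AF − 2^32 = -823122513.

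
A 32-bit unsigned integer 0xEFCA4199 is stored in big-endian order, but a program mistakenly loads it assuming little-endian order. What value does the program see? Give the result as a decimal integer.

Stored big-endian, the bytes at ascending addresses are EF CA 41 99.
Read back as little-endian, the first byte is least significant, giving 0x9941CAEF.
0x9941CAEF = 2571225839.

2571225839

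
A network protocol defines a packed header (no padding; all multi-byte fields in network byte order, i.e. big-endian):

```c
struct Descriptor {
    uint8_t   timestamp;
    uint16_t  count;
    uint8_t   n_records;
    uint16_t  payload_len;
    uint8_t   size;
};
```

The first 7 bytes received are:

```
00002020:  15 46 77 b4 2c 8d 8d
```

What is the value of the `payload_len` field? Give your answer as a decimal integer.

`payload_len` follows `timestamp` (1 B), `count` (2 B), `n_records` (1 B), so it starts at offset 1 + 2 + 1 = 4 and occupies 2 bytes.
Bytes at offsets 4..5: 2C 8D.
Big-endian: lowest address holds the most-significant byte.
The bytes are already most-significant first: 0x2C8D.
0x2C8D = 11405.

11405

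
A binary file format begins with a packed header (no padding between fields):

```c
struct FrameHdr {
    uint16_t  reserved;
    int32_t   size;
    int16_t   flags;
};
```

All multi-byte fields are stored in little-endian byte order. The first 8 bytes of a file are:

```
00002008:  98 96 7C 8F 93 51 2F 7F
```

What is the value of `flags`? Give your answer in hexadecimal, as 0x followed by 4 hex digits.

0x7F2F

`flags` follows `reserved` (2 B), `size` (4 B), so it starts at offset 2 + 4 = 6 and occupies 2 bytes.
Bytes at offsets 6..7: 2F 7F.
In little-endian order the low byte comes first in memory.
Reassemble most-significant byte first: 7F 2F → 0x7F2F.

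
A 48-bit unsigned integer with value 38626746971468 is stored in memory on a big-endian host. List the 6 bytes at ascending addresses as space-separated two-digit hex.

23 21 7D 88 35 4C

38626746971468 in hexadecimal, padded to 48 bits, is 0x23217D88354C.
Split into bytes (most-significant first): 23 21 7D 88 35 4C.
Big-endian stores the most-significant byte at the lowest address.
So the memory order matches the most-significant-first order: 23 21 7D 88 35 4C.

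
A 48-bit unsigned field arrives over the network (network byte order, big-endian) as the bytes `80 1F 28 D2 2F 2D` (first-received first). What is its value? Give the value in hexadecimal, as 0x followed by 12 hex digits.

0x801F28D22F2D

In big-endian order the high byte comes first in memory.
The bytes are already most-significant first: 0x801F28D22F2D.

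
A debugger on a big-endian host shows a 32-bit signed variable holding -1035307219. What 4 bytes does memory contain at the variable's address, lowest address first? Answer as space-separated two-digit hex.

Two's complement of -1035307219 in 32 bits: 1035307219 = 0x3DB588D3; invert → 0xC24A772C; add 1 → 0xC24A772D.
Split into bytes (most-significant first): C2 4A 77 2D.
In big-endian order the high byte comes first in memory.
So the memory order matches the most-significant-first order: C2 4A 77 2D.

C2 4A 77 2D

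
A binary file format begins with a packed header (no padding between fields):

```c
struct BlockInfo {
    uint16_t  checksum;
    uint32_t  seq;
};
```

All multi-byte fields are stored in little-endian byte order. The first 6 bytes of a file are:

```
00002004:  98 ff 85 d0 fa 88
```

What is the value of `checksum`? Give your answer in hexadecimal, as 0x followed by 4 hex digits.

0xFF98

`checksum` is the first field, at byte offset 0, occupying 2 bytes.
Bytes at offsets 0..1: 98 FF.
In little-endian order the low byte comes first in memory.
Reassemble most-significant byte first: FF 98 → 0xFF98.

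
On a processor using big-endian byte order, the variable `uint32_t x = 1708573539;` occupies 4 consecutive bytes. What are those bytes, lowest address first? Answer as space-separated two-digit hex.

1708573539 in hexadecimal, padded to 32 bits, is 0x65D6C363.
Split into bytes (most-significant first): 65 D6 C3 63.
Big-endian stores the most-significant byte at the lowest address.
So the memory order matches the most-significant-first order: 65 D6 C3 63.

65 D6 C3 63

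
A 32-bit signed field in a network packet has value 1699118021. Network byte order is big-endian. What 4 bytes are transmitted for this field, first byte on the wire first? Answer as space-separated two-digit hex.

65 46 7B C5

1699118021 in hexadecimal, padded to 32 bits, is 0x65467BC5.
Split into bytes (most-significant first): 65 46 7B C5.
Big-endian: lowest address holds the most-significant byte.
So the memory order matches the most-significant-first order: 65 46 7B C5.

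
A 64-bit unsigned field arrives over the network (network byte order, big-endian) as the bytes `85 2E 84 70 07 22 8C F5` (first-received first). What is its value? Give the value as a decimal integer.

9596753472664014069

Big-endian stores the most-significant byte at the lowest address.
The bytes are already most-significant first: 0x852E847007228CF5.
0x852E847007228CF5 = 9596753472664014069.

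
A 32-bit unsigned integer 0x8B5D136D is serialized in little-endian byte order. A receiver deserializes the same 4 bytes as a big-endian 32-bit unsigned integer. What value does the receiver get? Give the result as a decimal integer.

Stored little-endian, the bytes at ascending addresses are 6D 13 5D 8B.
Read back as big-endian, the last byte is least significant, giving 0x6D135D8B.
0x6D135D8B = 1829985675.

1829985675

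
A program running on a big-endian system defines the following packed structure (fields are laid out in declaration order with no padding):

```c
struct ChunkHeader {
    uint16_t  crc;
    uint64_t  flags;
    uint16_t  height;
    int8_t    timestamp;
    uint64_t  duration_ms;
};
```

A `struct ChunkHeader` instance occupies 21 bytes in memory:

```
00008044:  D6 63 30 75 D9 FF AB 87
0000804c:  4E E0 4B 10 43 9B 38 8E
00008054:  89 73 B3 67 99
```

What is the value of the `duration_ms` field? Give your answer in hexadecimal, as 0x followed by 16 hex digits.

`duration_ms` follows `crc` (2 B), `flags` (8 B), `height` (2 B), `timestamp` (1 B), so it starts at offset 2 + 8 + 2 + 1 = 13 and occupies 8 bytes.
Bytes at offsets 13..20: 9B 38 8E 89 73 B3 67 99.
Big-endian: lowest address holds the most-significant byte.
The bytes are already most-significant first: 0x9B388E8973B36799.

0x9B388E8973B36799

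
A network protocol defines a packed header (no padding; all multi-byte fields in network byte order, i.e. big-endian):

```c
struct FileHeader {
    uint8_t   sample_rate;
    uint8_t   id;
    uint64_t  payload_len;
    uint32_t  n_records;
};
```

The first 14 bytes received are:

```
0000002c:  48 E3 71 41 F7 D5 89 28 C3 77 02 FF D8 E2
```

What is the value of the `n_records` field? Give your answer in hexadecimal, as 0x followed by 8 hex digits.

`n_records` follows `sample_rate` (1 B), `id` (1 B), `payload_len` (8 B), so it starts at offset 1 + 1 + 8 = 10 and occupies 4 bytes.
Bytes at offsets 10..13: 02 FF D8 E2.
Big-endian: lowest address holds the most-significant byte.
The bytes are already most-significant first: 0x02FFD8E2.

0x02FFD8E2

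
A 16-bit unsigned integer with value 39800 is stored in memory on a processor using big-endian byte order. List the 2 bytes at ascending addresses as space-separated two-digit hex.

9B 78

39800 in hexadecimal, padded to 16 bits, is 0x9B78.
Split into bytes (most-significant first): 9B 78.
Big-endian: lowest address holds the most-significant byte.
So the memory order matches the most-significant-first order: 9B 78.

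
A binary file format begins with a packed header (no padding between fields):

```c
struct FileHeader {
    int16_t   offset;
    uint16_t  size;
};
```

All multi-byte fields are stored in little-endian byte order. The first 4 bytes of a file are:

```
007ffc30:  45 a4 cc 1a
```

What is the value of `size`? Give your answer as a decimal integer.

6860

`size` follows `offset` (2 bytes), so it starts at byte offset 2 and occupies 2 bytes.
Bytes at offsets 2..3: CC 1A.
In little-endian order the low byte comes first in memory.
Reassemble most-significant byte first: 1A CC → 0x1ACC.
0x1ACC = 6860.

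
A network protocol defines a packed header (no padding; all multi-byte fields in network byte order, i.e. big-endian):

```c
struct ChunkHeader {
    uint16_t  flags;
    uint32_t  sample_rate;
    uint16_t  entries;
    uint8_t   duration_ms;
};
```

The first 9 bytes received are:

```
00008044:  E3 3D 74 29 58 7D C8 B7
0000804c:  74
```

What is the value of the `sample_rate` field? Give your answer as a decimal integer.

`sample_rate` follows `flags` (2 bytes), so it starts at byte offset 2 and occupies 4 bytes.
Bytes at offsets 2..5: 74 29 58 7D.
Big-endian: lowest address holds the most-significant byte.
The bytes are already most-significant first: 0x7429587D.
0x7429587D = 1948866685.

1948866685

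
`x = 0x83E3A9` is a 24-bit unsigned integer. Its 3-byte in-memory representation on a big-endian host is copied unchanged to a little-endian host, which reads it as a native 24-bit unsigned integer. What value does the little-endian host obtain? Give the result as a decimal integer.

Stored big-endian, the bytes at ascending addresses are 83 E3 A9.
Read back as little-endian, the first byte is least significant, giving 0xA9E383.
0xA9E383 = 11133827.

11133827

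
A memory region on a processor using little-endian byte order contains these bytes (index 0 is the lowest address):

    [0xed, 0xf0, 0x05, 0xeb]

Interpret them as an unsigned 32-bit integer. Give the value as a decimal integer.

Little-endian stores the least-significant byte at the lowest address.
Reassemble most-significant byte first: EB 05 F0 ED → 0xEB05F0ED.
0xEB05F0ED = 3943035117.

3943035117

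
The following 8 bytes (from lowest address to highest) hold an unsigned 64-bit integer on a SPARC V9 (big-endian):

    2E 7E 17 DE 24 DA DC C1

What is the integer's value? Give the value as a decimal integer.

Big-endian stores the most-significant byte at the lowest address.
The bytes are already most-significant first: 0x2E7E17DE24DADCC1.
0x2E7E17DE24DADCC1 = 3350141415678729409.

3350141415678729409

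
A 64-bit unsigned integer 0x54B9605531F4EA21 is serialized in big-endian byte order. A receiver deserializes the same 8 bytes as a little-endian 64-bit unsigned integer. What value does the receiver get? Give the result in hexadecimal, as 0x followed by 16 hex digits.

0x21EAF4315560B954

Stored big-endian, the bytes at ascending addresses are 54 B9 60 55 31 F4 EA 21.
Read back as little-endian, the first byte is least significant, giving 0x21EAF4315560B954.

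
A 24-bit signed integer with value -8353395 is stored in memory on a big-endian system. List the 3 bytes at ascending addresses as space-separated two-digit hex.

80 89 8D

Two's complement of -8353395 in 24 bits: 8353395 = 0x7F7673; invert → 0x80898C; add 1 → 0x80898D.
Split into bytes (most-significant first): 80 89 8D.
In big-endian order the high byte comes first in memory.
So the memory order matches the most-significant-first order: 80 89 8D.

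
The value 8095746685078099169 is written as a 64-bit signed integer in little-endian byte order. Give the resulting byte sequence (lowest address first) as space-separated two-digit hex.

E1 54 A0 8B B7 DE 59 70

8095746685078099169 in hexadecimal, padded to 64 bits, is 0x7059DEB78BA054E1.
Split into bytes (most-significant first): 70 59 DE B7 8B A0 54 E1.
Little-endian stores the least-significant byte at the lowest address.
So at ascending addresses the bytes are E1 54 A0 8B B7 DE 59 70.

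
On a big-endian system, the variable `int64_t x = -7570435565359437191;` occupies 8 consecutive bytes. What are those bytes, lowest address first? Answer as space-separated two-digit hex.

96 F0 68 F6 93 C4 6A 79

Two's complement of -7570435565359437191 in 64 bits: 7570435565359437191 = 0x690F97096C3B9587; invert → 0x96F068F693C46A78; add 1 → 0x96F068F693C46A79.
Split into bytes (most-significant first): 96 F0 68 F6 93 C4 6A 79.
Big-endian: lowest address holds the most-significant byte.
So the memory order matches the most-significant-first order: 96 F0 68 F6 93 C4 6A 79.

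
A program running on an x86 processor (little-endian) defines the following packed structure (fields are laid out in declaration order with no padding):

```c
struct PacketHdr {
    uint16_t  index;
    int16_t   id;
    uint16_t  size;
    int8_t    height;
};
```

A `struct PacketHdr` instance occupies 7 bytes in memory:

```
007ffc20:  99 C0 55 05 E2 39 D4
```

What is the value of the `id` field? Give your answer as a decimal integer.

`id` follows `index` (2 bytes), so it starts at byte offset 2 and occupies 2 bytes.
Bytes at offsets 2..3: 55 05.
In little-endian order the low byte comes first in memory.
Reassemble most-significant byte first: 05 55 → 0x0555.
0x0555 = 1365.

1365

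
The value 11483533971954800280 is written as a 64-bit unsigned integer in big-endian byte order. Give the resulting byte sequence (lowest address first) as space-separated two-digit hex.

9F 5D B5 4E 1C 7F 16 98

11483533971954800280 in hexadecimal, padded to 64 bits, is 0x9F5DB54E1C7F1698.
Split into bytes (most-significant first): 9F 5D B5 4E 1C 7F 16 98.
Big-endian stores the most-significant byte at the lowest address.
So the memory order matches the most-significant-first order: 9F 5D B5 4E 1C 7F 16 98.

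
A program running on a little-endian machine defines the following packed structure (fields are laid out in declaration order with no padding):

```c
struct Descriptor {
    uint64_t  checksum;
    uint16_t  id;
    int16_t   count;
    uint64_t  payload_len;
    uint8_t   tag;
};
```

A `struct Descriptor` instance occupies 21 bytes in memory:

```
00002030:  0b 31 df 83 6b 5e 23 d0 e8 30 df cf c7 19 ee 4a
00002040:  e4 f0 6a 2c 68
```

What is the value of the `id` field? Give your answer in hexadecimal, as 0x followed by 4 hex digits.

`id` follows `checksum` (8 bytes), so it starts at byte offset 8 and occupies 2 bytes.
Bytes at offsets 8..9: E8 30.
In little-endian order the low byte comes first in memory.
Reassemble most-significant byte first: 30 E8 → 0x30E8.

0x30E8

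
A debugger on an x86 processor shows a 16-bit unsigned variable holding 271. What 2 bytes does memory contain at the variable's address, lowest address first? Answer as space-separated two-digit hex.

0F 01

271 in hexadecimal, padded to 16 bits, is 0x010F.
Split into bytes (most-significant first): 01 0F.
Little-endian stores the least-significant byte at the lowest address.
So at ascending addresses the bytes are 0F 01.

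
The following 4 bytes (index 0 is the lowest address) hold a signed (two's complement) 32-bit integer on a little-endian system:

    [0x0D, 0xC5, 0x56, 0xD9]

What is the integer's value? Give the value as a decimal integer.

In little-endian order the low byte comes first in memory.
Reassemble most-significant byte first: D9 56 C5 0D → 0xD956C50D.
Top bit is set, so as a signed 32-bit value this is 0xD956C50D − 2^32 = -648624883.

-648624883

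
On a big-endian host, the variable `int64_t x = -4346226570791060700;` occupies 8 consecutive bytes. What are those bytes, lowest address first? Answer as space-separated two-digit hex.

C3 AF 19 F6 0E A2 7B 24

Two's complement of -4346226570791060700 in 64 bits: 4346226570791060700 = 0x3C50E609F15D84DC; invert → 0xC3AF19F60EA27B23; add 1 → 0xC3AF19F60EA27B24.
Split into bytes (most-significant first): C3 AF 19 F6 0E A2 7B 24.
Big-endian: lowest address holds the most-significant byte.
So the memory order matches the most-significant-first order: C3 AF 19 F6 0E A2 7B 24.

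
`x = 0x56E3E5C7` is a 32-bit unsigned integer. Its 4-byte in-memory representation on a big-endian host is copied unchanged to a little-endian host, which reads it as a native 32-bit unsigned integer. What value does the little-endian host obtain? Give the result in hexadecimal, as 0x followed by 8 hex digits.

0xC7E5E356

Stored big-endian, the bytes at ascending addresses are 56 E3 E5 C7.
Read back as little-endian, the first byte is least significant, giving 0xC7E5E356.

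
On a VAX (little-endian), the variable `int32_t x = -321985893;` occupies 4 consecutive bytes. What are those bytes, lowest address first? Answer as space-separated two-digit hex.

9B E2 CE EC

Two's complement of -321985893 in 32 bits: 321985893 = 0x13311D65; invert → 0xECCEE29A; add 1 → 0xECCEE29B.
Split into bytes (most-significant first): EC CE E2 9B.
Little-endian stores the least-significant byte at the lowest address.
So at ascending addresses the bytes are 9B E2 CE EC.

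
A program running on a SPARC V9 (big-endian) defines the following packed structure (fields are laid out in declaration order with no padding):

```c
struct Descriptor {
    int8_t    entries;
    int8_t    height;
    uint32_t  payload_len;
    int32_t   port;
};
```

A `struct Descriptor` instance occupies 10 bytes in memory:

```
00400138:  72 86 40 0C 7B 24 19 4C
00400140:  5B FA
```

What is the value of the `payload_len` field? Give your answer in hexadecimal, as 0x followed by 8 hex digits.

0x400C7B24

`payload_len` follows `entries` (1 B), `height` (1 B), so it starts at offset 1 + 1 = 2 and occupies 4 bytes.
Bytes at offsets 2..5: 40 0C 7B 24.
Big-endian stores the most-significant byte at the lowest address.
The bytes are already most-significant first: 0x400C7B24.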